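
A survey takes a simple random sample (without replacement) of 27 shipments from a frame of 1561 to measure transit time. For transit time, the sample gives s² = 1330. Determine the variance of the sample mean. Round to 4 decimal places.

48.4072

Under SRS without replacement, Var(ȳ) = (1 − f)·s²/n with f = n/N = 27/1561 = 0.01729660.
Var(ȳ) = (1 − 0.01729660)·1330/27 = 0.98270340·49.259259 = 48.407241.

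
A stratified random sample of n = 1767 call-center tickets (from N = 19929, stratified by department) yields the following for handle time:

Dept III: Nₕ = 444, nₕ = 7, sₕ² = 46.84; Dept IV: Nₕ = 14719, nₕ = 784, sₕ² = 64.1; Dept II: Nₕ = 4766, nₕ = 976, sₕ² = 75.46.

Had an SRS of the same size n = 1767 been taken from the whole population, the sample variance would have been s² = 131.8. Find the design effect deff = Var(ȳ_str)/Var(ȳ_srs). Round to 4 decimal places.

0.7210

Var(ȳ_str) = Σ Wₕ²(1−fₕ)sₕ²/nₕ with Wₕ = Nₕ/19929:
  Dept III: (444/19929)²·(1−7/444)·46.84/7 = 0.0032689798
  Dept IV: (14719/19929)²·(1−784/14719)·64.1/784 = 0.042223695
  Dept II: (4766/19929)²·(1−976/4766)·75.46/976 = 0.0035163267
  → Var(ȳ_str) = 0.049009002.
Var(ȳ_srs) = (1 − 1767/19929)·131.8/1767 = 0.067976222.
deff = 0.049009002 / 0.067976222 = 0.7210.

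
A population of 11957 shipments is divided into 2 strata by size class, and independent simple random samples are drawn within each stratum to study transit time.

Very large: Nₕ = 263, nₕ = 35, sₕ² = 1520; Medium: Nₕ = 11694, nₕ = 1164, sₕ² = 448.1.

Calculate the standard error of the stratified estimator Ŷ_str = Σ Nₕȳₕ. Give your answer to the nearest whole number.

7072

Var(Ŷ_str) = Σₕ Nₕ²(1 − fₕ)sₕ²/nₕ.
Very large: 263²·(1 − 35/263)·1520/35 = 2.6041509 × 10^6.
Medium: 11694²·(1 − 1164/11694)·448.1/1164 = 4.7403829 × 10^7.
Sum = 5.000798 × 10^7.
SE = √(5.000798 × 10^7) = 7072.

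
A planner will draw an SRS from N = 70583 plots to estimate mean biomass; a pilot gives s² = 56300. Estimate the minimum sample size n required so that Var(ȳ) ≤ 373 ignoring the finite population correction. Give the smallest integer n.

151

Without fpc, n₀ = s²/D = 56300/373 = 150.9383.
Rounding up, n = 151.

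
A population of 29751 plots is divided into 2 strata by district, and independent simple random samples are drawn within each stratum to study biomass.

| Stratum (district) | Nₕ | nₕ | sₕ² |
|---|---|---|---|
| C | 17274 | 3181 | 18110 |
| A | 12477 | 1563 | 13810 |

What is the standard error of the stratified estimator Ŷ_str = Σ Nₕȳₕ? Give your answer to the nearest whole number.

Var(Ŷ_str) = Σₕ Nₕ²(1 − fₕ)sₕ²/nₕ.
C: 17274²·(1 − 3181/17274)·18110/3181 = 1.3859614 × 10^9.
A: 12477²·(1 − 1563/12477)·13810/1563 = 1.2031751 × 10^9.
Sum = 2.5891365 × 10^9.
SE = √(2.5891365 × 10^9) = 50884.

50884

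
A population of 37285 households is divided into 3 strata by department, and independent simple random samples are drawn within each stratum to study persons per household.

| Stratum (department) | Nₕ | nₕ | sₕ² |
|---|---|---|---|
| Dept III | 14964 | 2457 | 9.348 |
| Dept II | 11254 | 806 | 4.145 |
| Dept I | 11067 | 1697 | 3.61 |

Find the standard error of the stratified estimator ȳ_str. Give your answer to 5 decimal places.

0.03325

Var(ȳ_str) = Σₕ Wₕ²(1 − fₕ)sₕ²/nₕ with Wₕ = Nₕ/N, N = 37285.
Dept III: Wₕ = 0.40134102; term = 0.40134102²·(1 − 0.16419407)·9.348/2457 = 5.122077 × 10^-4.
Dept II: Wₕ = 0.30183720; term = 0.30183720²·(1 − 0.07161898)·4.145/806 = 4.3497197 × 10^-4.
Dept I: Wₕ = 0.29682178; term = 0.29682178²·(1 − 0.15333875)·3.61/1697 = 1.586816 × 10^-4.
Sum = 0.0011058613.
SE = √(0.0011058613) = 0.03325.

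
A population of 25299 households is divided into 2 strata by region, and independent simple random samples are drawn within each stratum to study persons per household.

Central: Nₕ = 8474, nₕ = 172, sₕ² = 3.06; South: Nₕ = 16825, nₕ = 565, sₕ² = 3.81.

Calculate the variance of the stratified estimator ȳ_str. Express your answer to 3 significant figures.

Var(ȳ_str) = Σₕ Wₕ²(1 − fₕ)sₕ²/nₕ with Wₕ = Nₕ/N, N = 25299.
Central: Wₕ = 0.33495395; term = 0.33495395²·(1 − 0.02029738)·3.06/172 = 0.0019554984.
South: Wₕ = 0.66504605; term = 0.66504605²·(1 − 0.03358098)·3.81/565 = 0.0028823415.
Sum = 0.0048378399.

0.00484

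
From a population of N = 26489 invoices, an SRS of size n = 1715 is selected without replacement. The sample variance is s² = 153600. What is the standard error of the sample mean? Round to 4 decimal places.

Under SRS without replacement, Var(ȳ) = (1 − f)·s²/n with f = n/N = 1715/26489 = 0.06474386.
Var(ȳ) = (1 − 0.06474386)·153600/1715 = 0.93525614·89.562682 = 83.764049.
SE(ȳ) = √(83.764049) = 9.1523.

9.1523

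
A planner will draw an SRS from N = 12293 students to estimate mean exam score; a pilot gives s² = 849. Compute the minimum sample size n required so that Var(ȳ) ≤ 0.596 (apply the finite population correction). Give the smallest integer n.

1277

Without fpc, n₀ = s²/D = 849/0.596 = 1424.4966.
With fpc, (1 − n/N)·s²/n ≤ D requires n ≥ n₀/(1 + n₀/N) = 1424.4966/(1 + 1424.4966/12293) = 1276.5694.
Rounding up, n = 1277.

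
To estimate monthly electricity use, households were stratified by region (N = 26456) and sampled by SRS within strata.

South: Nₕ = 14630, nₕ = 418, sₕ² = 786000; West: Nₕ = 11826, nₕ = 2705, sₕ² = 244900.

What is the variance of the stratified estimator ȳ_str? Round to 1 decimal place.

572.5

Var(ȳ_str) = Σₕ Wₕ²(1 − fₕ)sₕ²/nₕ with Wₕ = Nₕ/N, N = 26456.
South: Wₕ = 0.55299365; term = 0.55299365²·(1 − 0.02857143)·786000/418 = 558.59549.
West: Wₕ = 0.44700635; term = 0.44700635²·(1 − 0.22873330)·244900/2705 = 13.952547.
Sum = 572.54804.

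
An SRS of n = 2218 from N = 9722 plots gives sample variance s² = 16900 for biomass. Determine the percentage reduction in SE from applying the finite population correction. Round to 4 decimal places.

f = n/N = 2218/9722 = 0.22814236.
SE_no-fpc = √(s²/n) = 2.76034; SE_fpc = √((1−f)s²/n) = 2.4251086.
Ratio = √(1−f) = 0.87855429. Reduction = 100·(1 − 0.87855429) = 12.1446%.

12.1446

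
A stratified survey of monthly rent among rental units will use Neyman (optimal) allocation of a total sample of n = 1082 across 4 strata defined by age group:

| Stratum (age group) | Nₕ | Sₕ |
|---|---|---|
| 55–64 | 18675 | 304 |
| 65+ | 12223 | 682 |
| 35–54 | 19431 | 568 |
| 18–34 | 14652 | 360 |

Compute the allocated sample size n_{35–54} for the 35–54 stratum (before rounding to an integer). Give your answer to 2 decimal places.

Neyman allocation: nₕ = n·NₕSₕ / Σⱼ NⱼSⱼ.
Σ NⱼSⱼ = 18675·304 + 12223·682 + 19431·568 + 14652·360 = 3.0324814 × 10^7.
n_{35–54} = 1082·19431·568 / (3.0324814 × 10^7) = 393.80.

393.80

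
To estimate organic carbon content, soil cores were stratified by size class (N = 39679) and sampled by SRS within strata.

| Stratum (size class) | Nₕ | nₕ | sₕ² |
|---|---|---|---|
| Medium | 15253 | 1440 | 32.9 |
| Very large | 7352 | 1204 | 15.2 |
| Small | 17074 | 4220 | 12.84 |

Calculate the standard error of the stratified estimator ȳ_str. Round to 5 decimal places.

Var(ȳ_str) = Σₕ Wₕ²(1 − fₕ)sₕ²/nₕ with Wₕ = Nₕ/N, N = 39679.
Medium: Wₕ = 0.38440989; term = 0.38440989²·(1 − 0.09440766)·32.9/1440 = 0.003057421.
Very large: Wₕ = 0.18528693; term = 0.18528693²·(1 − 0.16376496)·15.2/1204 = 3.6243908 × 10^-4.
Small: Wₕ = 0.43030318; term = 0.43030318²·(1 − 0.24715942)·12.84/4220 = 4.2413558 × 10^-4.
Sum = 0.0038439957.
SE = √(0.0038439957) = 0.06200.

0.06200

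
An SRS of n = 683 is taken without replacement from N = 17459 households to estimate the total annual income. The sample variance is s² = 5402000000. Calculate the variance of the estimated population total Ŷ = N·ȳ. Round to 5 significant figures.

Var(Ŷ) = N²·Var(ȳ) = N²·(1 − n/N)·s²/n.
f = 683/17459 = 0.03912022; Var(ȳ) = 0.96087978·5402000000/683 = 7.5998134 × 10^6.
Var(Ŷ) = 17459² · (7.5998134 × 10^6) = 2.3165499 × 10^15.

2.3165 × 10^15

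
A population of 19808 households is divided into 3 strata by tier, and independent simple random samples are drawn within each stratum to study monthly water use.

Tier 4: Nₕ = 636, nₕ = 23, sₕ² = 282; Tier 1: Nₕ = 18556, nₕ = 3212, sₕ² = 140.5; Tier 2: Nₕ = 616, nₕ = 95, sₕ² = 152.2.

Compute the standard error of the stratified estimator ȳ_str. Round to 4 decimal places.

0.2127

Var(ȳ_str) = Σₕ Wₕ²(1 − fₕ)sₕ²/nₕ with Wₕ = Nₕ/N, N = 19808.
Tier 4: Wₕ = 0.03210824; term = 0.03210824²·(1 − 0.03616352)·282/23 = 0.012183094.
Tier 1: Wₕ = 0.93679321; term = 0.93679321²·(1 − 0.17309765)·140.5/3212 = 0.031742599.
Tier 2: Wₕ = 0.03109855; term = 0.03109855²·(1 − 0.15422078)·152.2/95 = 0.0013104735.
Sum = 0.045236167.
SE = √(0.045236167) = 0.2127.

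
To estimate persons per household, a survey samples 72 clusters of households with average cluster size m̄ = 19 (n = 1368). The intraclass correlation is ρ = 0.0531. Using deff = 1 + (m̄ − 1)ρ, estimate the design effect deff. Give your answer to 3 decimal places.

deff = 1 + (19 − 1)·0.0531 = 1 + 0.9558 = 1.9558.

1.956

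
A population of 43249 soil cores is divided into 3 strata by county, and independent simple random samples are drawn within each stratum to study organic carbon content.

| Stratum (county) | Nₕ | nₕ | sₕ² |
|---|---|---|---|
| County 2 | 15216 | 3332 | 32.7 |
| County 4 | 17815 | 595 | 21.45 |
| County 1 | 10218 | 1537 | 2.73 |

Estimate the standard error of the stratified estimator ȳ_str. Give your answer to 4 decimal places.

0.0833

Var(ȳ_str) = Σₕ Wₕ²(1 − fₕ)sₕ²/nₕ with Wₕ = Nₕ/N, N = 43249.
County 2: Wₕ = 0.35182316; term = 0.35182316²·(1 − 0.21898002)·32.7/3332 = 9.4875431 × 10^-4.
County 4: Wₕ = 0.41191704; term = 0.41191704²·(1 − 0.03339882)·21.45/595 = 0.0059125818.
County 1: Wₕ = 0.23625980; term = 0.23625980²·(1 − 0.15042083)·2.73/1537 = 8.4231065 × 10^-5.
Sum = 0.0069455672.
SE = √(0.0069455672) = 0.0833.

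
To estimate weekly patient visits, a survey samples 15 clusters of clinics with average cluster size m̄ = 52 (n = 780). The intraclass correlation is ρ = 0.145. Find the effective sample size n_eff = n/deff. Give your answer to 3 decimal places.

92.912

deff = 1 + (52 − 1)·0.145 = 1 + 7.395 = 8.395.
n_eff = 780 / 8.395 = 92.912.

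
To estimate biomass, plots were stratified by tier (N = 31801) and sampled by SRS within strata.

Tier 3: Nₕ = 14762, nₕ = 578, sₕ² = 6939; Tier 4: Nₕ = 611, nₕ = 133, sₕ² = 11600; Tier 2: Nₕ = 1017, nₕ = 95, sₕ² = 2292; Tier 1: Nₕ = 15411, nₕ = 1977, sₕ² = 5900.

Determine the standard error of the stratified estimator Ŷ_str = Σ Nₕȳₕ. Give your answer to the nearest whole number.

Var(Ŷ_str) = Σₕ Nₕ²(1 − fₕ)sₕ²/nₕ.
Tier 3: 14762²·(1 − 578/14762)·6939/578 = 2.5136973 × 10^9.
Tier 4: 611²·(1 − 133/611)·11600/133 = 2.5472728 × 10^7.
Tier 2: 1017²·(1 − 95/1017)·2292/95 = 2.2622619 × 10^7.
Tier 1: 15411²·(1 − 1977/15411)·5900/1977 = 6.178478 × 10^8.
Sum = 3.1796404 × 10^9.
SE = √(3.1796404 × 10^9) = 56388.

56388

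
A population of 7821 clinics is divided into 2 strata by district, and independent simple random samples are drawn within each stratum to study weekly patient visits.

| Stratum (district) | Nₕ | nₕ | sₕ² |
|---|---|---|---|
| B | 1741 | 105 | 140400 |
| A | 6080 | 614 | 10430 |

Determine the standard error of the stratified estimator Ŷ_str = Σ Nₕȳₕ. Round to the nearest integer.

66129

Var(Ŷ_str) = Σₕ Nₕ²(1 − fₕ)sₕ²/nₕ.
B: 1741²·(1 − 105/1741)·140400/105 = 3.8085519 × 10^9.
A: 6080²·(1 − 614/6080)·10430/614 = 5.6453275 × 10^8.
Sum = 4.3730847 × 10^9.
SE = √(4.3730847 × 10^9) = 66129.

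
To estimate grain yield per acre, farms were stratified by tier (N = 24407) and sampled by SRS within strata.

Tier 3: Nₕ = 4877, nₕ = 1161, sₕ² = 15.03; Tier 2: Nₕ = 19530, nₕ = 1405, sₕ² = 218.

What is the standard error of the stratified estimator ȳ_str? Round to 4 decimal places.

Var(ȳ_str) = Σₕ Wₕ²(1 − fₕ)sₕ²/nₕ with Wₕ = Nₕ/N, N = 24407.
Tier 3: Wₕ = 0.19981972; term = 0.19981972²·(1 − 0.23805618)·15.03/1161 = 3.9384598 × 10^-4.
Tier 2: Wₕ = 0.80018028; term = 0.80018028²·(1 − 0.07194060)·218/1405 = 0.09220015.
Sum = 0.092593996.
SE = √(0.092593996) = 0.3043.

0.3043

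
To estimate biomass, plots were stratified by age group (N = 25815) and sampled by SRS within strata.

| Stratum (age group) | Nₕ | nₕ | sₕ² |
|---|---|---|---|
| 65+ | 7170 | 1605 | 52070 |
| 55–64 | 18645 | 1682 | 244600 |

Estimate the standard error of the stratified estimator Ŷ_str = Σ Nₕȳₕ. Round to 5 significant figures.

Var(Ŷ_str) = Σₕ Nₕ²(1 − fₕ)sₕ²/nₕ.
65+: 7170²·(1 − 1605/7170)·52070/1605 = 1.2944845 × 10^9.
55–64: 18645²·(1 − 1682/18645)·244600/1682 = 4.59934 × 10^10.
Sum = 4.7287885 × 10^10.
SE = √(4.7287885 × 10^10) = 217460.

217460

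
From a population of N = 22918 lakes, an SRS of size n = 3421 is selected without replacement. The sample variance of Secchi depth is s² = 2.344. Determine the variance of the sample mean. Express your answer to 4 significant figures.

Under SRS without replacement, Var(ȳ) = (1 − f)·s²/n with f = n/N = 3421/22918 = 0.14927132.
Var(ȳ) = (1 − 0.14927132)·2.344/3421 = 0.85072868·6.8517977 × 10^-4 = 5.8290209 × 10^-4.

5.829 × 10^-4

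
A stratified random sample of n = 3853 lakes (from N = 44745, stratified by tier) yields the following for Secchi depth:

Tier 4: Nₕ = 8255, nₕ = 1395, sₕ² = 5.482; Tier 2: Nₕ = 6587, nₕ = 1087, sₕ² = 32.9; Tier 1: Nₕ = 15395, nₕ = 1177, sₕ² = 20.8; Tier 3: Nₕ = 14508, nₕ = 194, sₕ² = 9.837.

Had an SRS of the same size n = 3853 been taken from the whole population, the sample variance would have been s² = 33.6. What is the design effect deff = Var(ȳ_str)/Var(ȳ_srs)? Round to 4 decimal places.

0.9850

Var(ȳ_str) = Σ Wₕ²(1−fₕ)sₕ²/nₕ with Wₕ = Nₕ/44745:
  Tier 4: (8255/44745)²·(1−1395/8255)·5.482/1395 = 1.1115193 × 10^-4
  Tier 2: (6587/44745)²·(1−1087/6587)·32.9/1087 = 5.4768101 × 10^-4
  Tier 1: (15395/44745)²·(1−1177/15395)·20.8/1177 = 0.0019320397
  Tier 3: (14508/44745)²·(1−194/14508)·9.837/194 = 0.0052594518
  → Var(ȳ_str) = 0.0078503244.
Var(ȳ_srs) = (1 − 3853/44745)·33.6/3853 = 0.0079695557.
deff = 0.0078503244 / 0.0079695557 = 0.9850.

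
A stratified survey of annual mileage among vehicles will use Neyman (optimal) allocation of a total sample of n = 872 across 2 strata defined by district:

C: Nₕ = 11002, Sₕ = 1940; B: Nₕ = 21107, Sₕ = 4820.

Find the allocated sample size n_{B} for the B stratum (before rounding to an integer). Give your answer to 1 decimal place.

Neyman allocation: nₕ = n·NₕSₕ / Σⱼ NⱼSⱼ.
Σ NⱼSⱼ = 11002·1940 + 21107·4820 = 1.2307962 × 10^8.
n_{B} = 872·21107·4820 / (1.2307962 × 10^8) = 720.8.

720.8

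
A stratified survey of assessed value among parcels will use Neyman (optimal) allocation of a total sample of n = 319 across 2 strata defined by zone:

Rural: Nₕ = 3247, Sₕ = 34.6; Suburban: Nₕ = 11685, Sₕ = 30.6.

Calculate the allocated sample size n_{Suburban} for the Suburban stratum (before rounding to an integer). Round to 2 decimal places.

242.73

Neyman allocation: nₕ = n·NₕSₕ / Σⱼ NⱼSⱼ.
Σ NⱼSⱼ = 3247·34.6 + 11685·30.6 = 469907.2.
n_{Suburban} = 319·11685·30.6 / 469907.2 = 242.73.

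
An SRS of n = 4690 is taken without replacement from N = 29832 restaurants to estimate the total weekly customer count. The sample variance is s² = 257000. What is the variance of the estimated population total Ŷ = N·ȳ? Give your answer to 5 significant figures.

4.1100 × 10^10

Var(Ŷ) = N²·Var(ȳ) = N²·(1 − n/N)·s²/n.
f = 4690/29832 = 0.15721373; Var(ȳ) = 0.84278627·257000/4690 = 46.182531.
Var(Ŷ) = 29832² · 46.182531 = 4.1100061 × 10^10.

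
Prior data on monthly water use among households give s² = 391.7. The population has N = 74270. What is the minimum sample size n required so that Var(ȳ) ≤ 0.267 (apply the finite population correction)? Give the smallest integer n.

Without fpc, n₀ = s²/D = 391.7/0.267 = 1467.0412.
With fpc, (1 − n/N)·s²/n ≤ D requires n ≥ n₀/(1 + n₀/N) = 1467.0412/(1 + 1467.0412/74270) = 1438.6243.
Rounding up, n = 1439.

1439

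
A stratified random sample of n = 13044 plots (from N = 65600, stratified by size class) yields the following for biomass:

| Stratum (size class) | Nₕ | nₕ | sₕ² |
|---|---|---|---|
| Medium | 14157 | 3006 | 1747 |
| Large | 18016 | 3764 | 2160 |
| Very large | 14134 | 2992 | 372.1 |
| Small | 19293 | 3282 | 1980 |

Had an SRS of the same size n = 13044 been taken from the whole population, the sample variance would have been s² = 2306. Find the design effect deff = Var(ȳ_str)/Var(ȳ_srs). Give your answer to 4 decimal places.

0.7302

Var(ȳ_str) = Σ Wₕ²(1−fₕ)sₕ²/nₕ with Wₕ = Nₕ/65600:
  Medium: (14157/65600)²·(1−3006/14157)·1747/3006 = 0.02131971
  Large: (18016/65600)²·(1−3764/18016)·2160/3764 = 0.034239755
  Very large: (14134/65600)²·(1−2992/14134)·372.1/2992 = 0.0045511237
  Small: (19293/65600)²·(1−3282/19293)·1980/3282 = 0.043304912
  → Var(ȳ_str) = 0.1034155.
Var(ȳ_srs) = (1 − 13044/65600)·2306/13044 = 0.14163382.
deff = 0.1034155 / 0.14163382 = 0.7302.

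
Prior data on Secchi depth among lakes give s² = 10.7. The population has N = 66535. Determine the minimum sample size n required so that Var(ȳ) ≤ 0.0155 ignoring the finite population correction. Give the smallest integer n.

691

Without fpc, n₀ = s²/D = 10.7/0.0155 = 690.3226.
Rounding up, n = 691.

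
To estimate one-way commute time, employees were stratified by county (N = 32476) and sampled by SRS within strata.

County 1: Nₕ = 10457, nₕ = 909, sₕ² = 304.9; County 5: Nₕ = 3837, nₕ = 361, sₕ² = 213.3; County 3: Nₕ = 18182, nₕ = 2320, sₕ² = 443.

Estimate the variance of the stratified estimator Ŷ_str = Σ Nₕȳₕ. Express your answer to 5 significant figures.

Var(Ŷ_str) = Σₕ Nₕ²(1 − fₕ)sₕ²/nₕ.
County 1: 10457²·(1 − 909/10457)·304.9/909 = 3.3489839 × 10^7.
County 5: 3837²·(1 − 361/3837)·213.3/361 = 7.8805263 × 10^6.
County 3: 18182²·(1 − 2320/18182)·443/2320 = 5.5070033 × 10^7.
Sum = 9.6440398 × 10^7.

9.6440 × 10^7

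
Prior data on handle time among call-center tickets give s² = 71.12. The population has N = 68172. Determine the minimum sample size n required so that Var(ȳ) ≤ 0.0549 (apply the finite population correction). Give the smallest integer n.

Without fpc, n₀ = s²/D = 71.12/0.0549 = 1295.4463.
With fpc, (1 − n/N)·s²/n ≤ D requires n ≥ n₀/(1 + n₀/N) = 1295.4463/(1 + 1295.4463/68172) = 1271.2885.
Rounding up, n = 1272.

1272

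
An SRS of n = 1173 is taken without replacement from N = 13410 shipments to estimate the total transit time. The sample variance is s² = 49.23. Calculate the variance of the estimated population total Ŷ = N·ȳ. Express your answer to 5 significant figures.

6.8871 × 10^6

Var(Ŷ) = N²·Var(ȳ) = N²·(1 − n/N)·s²/n.
f = 1173/13410 = 0.08747204; Var(ȳ) = 0.91252796·49.23/1173 = 0.038298169.
Var(Ŷ) = 13410² · 0.038298169 = 6.887087 × 10^6.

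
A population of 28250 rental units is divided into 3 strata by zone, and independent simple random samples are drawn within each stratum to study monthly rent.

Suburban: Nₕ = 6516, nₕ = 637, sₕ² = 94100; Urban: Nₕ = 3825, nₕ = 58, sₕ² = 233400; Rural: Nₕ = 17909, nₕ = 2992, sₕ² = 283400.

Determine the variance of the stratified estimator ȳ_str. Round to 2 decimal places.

Var(ȳ_str) = Σₕ Wₕ²(1 − fₕ)sₕ²/nₕ with Wₕ = Nₕ/N, N = 28250.
Suburban: Wₕ = 0.23065487; term = 0.23065487²·(1 − 0.09775936)·94100/637 = 7.0908422.
Urban: Wₕ = 0.13539823; term = 0.13539823²·(1 − 0.01516340)·233400/58 = 72.654583.
Rural: Wₕ = 0.63394690; term = 0.63394690²·(1 − 0.16706684)·283400/2992 = 31.706929.
Sum = 111.45235.

111.45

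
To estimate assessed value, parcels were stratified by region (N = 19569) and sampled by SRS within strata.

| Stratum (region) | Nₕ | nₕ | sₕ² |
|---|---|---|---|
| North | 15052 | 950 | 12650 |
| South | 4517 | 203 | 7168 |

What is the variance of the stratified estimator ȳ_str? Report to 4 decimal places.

9.1776

Var(ȳ_str) = Σₕ Wₕ²(1 − fₕ)sₕ²/nₕ with Wₕ = Nₕ/N, N = 19569.
North: Wₕ = 0.76917574; term = 0.76917574²·(1 − 0.06311454)·12650/950 = 7.3808193.
South: Wₕ = 0.23082426; term = 0.23082426²·(1 − 0.04494133)·7168/203 = 1.7967801.
Sum = 9.1775994.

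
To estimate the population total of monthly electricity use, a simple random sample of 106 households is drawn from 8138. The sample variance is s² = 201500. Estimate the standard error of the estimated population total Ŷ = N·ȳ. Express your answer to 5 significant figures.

352500

Var(Ŷ) = N²·Var(ȳ) = N²·(1 − n/N)·s²/n.
f = 106/8138 = 0.01302531; Var(ȳ) = 0.98697469·201500/106 = 1876.183.
Var(Ŷ) = 8138² · 1876.183 = 1.2425405 × 10^11.
SE(Ŷ) = √(1.2425405 × 10^11) = 352500.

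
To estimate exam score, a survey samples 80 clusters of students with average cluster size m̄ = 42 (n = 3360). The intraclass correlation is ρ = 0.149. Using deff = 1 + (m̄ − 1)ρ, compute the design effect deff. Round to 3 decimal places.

deff = 1 + (42 − 1)·0.149 = 1 + 6.109 = 7.109.

7.109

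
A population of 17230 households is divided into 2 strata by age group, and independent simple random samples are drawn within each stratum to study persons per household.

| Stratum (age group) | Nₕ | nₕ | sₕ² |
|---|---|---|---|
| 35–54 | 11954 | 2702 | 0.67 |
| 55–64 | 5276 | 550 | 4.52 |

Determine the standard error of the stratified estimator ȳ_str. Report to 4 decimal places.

0.0280

Var(ȳ_str) = Σₕ Wₕ²(1 − fₕ)sₕ²/nₕ with Wₕ = Nₕ/N, N = 17230.
35–54: Wₕ = 0.69378990; term = 0.69378990²·(1 − 0.22603313)·0.67/2702 = 9.2377835 × 10^-5.
55–64: Wₕ = 0.30621010; term = 0.30621010²·(1 − 0.10424564)·4.52/550 = 6.9024568 × 10^-4.
Sum = 7.8262352 × 10^-4.
SE = √(7.8262352 × 10^-4) = 0.0280.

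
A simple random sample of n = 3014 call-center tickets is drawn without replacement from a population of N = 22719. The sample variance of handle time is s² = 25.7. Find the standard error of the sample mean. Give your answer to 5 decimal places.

Under SRS without replacement, Var(ȳ) = (1 − f)·s²/n with f = n/N = 3014/22719 = 0.13266429.
Var(ȳ) = (1 − 0.13266429)·25.7/3014 = 0.86733571·0.0085268746 = 0.0073956628.
SE(ȳ) = √(0.0073956628) = 0.08600.

0.08600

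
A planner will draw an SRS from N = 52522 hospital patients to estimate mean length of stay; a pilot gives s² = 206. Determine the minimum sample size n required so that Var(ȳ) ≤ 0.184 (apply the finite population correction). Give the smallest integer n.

Without fpc, n₀ = s²/D = 206/0.184 = 1119.5652.
With fpc, (1 − n/N)·s²/n ≤ D requires n ≥ n₀/(1 + n₀/N) = 1119.5652/(1 + 1119.5652/52522) = 1096.1985.
Rounding up, n = 1097.

1097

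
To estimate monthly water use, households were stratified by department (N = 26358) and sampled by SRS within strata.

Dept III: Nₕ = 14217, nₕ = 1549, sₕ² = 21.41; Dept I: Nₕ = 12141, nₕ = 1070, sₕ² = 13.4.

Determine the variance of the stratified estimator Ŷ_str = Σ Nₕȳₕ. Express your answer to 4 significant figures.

Var(Ŷ_str) = Σₕ Nₕ²(1 − fₕ)sₕ²/nₕ.
Dept III: 14217²·(1 − 1549/14217)·21.41/1549 = 2.4893231 × 10^6.
Dept I: 12141²·(1 − 1070/12141)·13.4/1070 = 1.6833031 × 10^6.
Sum = 4.1726262 × 10^6.

4.173 × 10^6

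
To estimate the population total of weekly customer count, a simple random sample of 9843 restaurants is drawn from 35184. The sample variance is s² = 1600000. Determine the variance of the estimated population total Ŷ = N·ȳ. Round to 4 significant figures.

Var(Ŷ) = N²·Var(ȳ) = N²·(1 − n/N)·s²/n.
f = 9843/35184 = 0.27975784; Var(ȳ) = 0.72024216·1600000/9843 = 117.07685.
Var(Ŷ) = 35184² · 117.07685 = 1.4493105 × 10^11.

1.449 × 10^11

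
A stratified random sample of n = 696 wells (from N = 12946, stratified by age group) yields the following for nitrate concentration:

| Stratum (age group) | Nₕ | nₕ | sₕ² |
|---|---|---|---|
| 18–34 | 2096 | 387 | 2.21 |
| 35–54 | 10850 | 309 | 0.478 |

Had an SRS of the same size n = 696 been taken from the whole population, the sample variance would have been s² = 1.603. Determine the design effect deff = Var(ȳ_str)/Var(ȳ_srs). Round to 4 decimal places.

0.5404

Var(ȳ_str) = Σ Wₕ²(1−fₕ)sₕ²/nₕ with Wₕ = Nₕ/12946:
  18–34: (2096/12946)²·(1−387/2096)·2.21/387 = 1.2205159 × 10^-4
  35–54: (10850/12946)²·(1−309/10850)·0.478/309 = 0.0010556252
  → Var(ȳ_str) = 0.0011776768.
Var(ȳ_srs) = (1 − 696/12946)·1.603/696 = 0.0021793389.
deff = 0.0011776768 / 0.0021793389 = 0.5404.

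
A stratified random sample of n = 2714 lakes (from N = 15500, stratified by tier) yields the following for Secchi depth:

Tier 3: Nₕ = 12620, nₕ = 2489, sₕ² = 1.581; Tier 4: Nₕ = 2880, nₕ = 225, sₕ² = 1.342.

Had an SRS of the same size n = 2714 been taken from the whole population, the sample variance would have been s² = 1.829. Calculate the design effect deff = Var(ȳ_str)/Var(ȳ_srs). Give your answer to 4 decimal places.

Var(ȳ_str) = Σ Wₕ²(1−fₕ)sₕ²/nₕ with Wₕ = Nₕ/15500:
  Tier 3: (12620/15500)²·(1−2489/12620)·1.581/2489 = 3.3803 × 10^-4
  Tier 4: (2880/15500)²·(1−225/2880)·1.342/225 = 1.8982946 × 10^-4
  → Var(ȳ_str) = 5.2785946 × 10^-4.
Var(ȳ_srs) = (1 − 2714/15500)·1.829/2714 = 5.5591304 × 10^-4.
deff = (5.2785946 × 10^-4) / (5.5591304 × 10^-4) = 0.9495.

0.9495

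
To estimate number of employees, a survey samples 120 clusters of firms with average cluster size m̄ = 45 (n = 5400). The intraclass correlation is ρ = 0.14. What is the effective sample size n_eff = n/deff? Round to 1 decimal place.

754.2

deff = 1 + (45 − 1)·0.14 = 1 + 6.16 = 7.16.
n_eff = 5400 / 7.16 = 754.2.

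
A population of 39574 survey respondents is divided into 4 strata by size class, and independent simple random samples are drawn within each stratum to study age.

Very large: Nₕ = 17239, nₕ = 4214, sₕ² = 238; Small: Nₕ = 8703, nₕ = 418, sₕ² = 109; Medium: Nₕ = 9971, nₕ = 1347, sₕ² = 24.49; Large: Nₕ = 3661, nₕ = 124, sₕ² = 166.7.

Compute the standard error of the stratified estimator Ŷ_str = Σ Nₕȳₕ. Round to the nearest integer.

Var(Ŷ_str) = Σₕ Nₕ²(1 − fₕ)sₕ²/nₕ.
Very large: 17239²·(1 − 4214/17239)·238/4214 = 1.2681547 × 10^7.
Small: 8703²·(1 − 418/8703)·109/418 = 1.8802332 × 10^7.
Medium: 9971²·(1 − 1347/9971)·24.49/1347 = 1.5633948 × 10^6.
Large: 3661²·(1 − 124/3661)·166.7/124 = 1.7407993 × 10^7.
Sum = 5.0455267 × 10^7.
SE = √(5.0455267 × 10^7) = 7103.

7103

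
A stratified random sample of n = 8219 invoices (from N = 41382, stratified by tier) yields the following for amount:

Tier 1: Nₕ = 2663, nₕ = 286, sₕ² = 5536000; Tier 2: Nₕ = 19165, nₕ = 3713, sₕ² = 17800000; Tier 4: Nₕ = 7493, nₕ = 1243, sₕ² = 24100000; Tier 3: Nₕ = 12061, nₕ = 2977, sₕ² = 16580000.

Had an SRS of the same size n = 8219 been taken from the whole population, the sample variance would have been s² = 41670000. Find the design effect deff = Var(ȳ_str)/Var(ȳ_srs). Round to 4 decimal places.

Var(ȳ_str) = Σ Wₕ²(1−fₕ)sₕ²/nₕ with Wₕ = Nₕ/41382:
  Tier 1: (2663/41382)²·(1−286/2663)·5536000/286 = 71.549638
  Tier 2: (19165/41382)²·(1−3713/19165)·17800000/3713 = 829.02117
  Tier 4: (7493/41382)²·(1−1243/7493)·24100000/1243 = 530.22318
  Tier 3: (12061/41382)²·(1−2977/12061)·16580000/2977 = 356.32245
  → Var(ȳ_str) = 1787.1164.
Var(ȳ_srs) = (1 − 8219/41382)·41670000/8219 = 4063.0003.
deff = 1787.1164 / 4063.0003 = 0.4399.

0.4399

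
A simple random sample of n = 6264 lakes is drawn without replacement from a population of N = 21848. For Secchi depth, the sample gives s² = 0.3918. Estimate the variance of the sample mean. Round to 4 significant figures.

4.461 × 10^-5

Under SRS without replacement, Var(ȳ) = (1 − f)·s²/n with f = n/N = 6264/21848 = 0.28670817.
Var(ȳ) = (1 − 0.28670817)·0.3918/6264 = 0.71329183·6.2547893 × 10^-5 = 4.4614901 × 10^-5.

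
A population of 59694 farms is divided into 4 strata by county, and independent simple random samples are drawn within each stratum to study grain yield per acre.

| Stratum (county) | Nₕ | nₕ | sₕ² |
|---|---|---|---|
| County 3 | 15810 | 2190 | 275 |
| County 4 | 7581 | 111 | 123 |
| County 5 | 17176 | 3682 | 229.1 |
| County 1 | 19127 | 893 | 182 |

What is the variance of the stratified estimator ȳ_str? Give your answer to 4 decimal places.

Var(ȳ_str) = Σₕ Wₕ²(1 − fₕ)sₕ²/nₕ with Wₕ = Nₕ/N, N = 59694.
County 3: Wₕ = 0.26485074; term = 0.26485074²·(1 − 0.13851992)·275/2190 = 0.007588155.
County 4: Wₕ = 0.12699769; term = 0.12699769²·(1 − 0.01464187)·123/111 = 0.017610345.
County 5: Wₕ = 0.28773411; term = 0.28773411²·(1 − 0.21436889)·229.1/3682 = 0.0040470883.
County 1: Wₕ = 0.32041746; term = 0.32041746²·(1 − 0.04668793)·182/893 = 0.01994745.
Sum = 0.049193038.

0.0492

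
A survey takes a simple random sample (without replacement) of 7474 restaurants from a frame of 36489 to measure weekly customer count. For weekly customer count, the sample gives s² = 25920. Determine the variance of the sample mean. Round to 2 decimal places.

Under SRS without replacement, Var(ȳ) = (1 − f)·s²/n with f = n/N = 7474/36489 = 0.20482885.
Var(ȳ) = (1 − 0.20482885)·25920/7474 = 0.79517115·3.4680225 = 2.7576714.

2.76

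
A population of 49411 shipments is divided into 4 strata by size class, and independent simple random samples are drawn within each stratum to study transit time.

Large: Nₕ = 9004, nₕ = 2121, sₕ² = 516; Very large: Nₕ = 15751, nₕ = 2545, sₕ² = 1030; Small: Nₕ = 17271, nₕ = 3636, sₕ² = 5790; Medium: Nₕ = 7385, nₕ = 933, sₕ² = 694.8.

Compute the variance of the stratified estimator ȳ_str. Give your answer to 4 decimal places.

Var(ȳ_str) = Σₕ Wₕ²(1 − fₕ)sₕ²/nₕ with Wₕ = Nₕ/N, N = 49411.
Large: Wₕ = 0.18222663; term = 0.18222663²·(1 − 0.23556197)·516/2121 = 0.0061755409.
Very large: Wₕ = 0.31877517; term = 0.31877517²·(1 − 0.16157704)·1030/2545 = 0.034481137.
Small: Wₕ = 0.34953755; term = 0.34953755²·(1 − 0.21052632)·5790/3636 = 0.15359604.
Medium: Wₕ = 0.14946065; term = 0.14946065²·(1 − 0.12633717)·694.8/933 = 0.014533685.
Sum = 0.2087864.

0.2088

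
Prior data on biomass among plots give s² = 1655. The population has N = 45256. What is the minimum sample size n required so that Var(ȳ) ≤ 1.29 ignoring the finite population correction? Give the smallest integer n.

1283

Without fpc, n₀ = s²/D = 1655/1.29 = 1282.9457.
Rounding up, n = 1283.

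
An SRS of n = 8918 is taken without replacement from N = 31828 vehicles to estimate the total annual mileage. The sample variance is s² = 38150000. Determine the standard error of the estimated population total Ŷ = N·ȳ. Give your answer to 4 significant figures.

Var(Ŷ) = N²·Var(ȳ) = N²·(1 − n/N)·s²/n.
f = 8918/31828 = 0.28019354; Var(ȳ) = 0.71980646·38150000/8918 = 3079.2349.
Var(Ŷ) = 31828² · 3079.2349 = 3.1193314 × 10^12.
SE(Ŷ) = √(3.1193314 × 10^12) = 1.766 × 10^6.

1.766 × 10^6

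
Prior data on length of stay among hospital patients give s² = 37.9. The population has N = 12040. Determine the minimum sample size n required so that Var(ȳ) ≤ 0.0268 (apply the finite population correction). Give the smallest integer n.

1266

Without fpc, n₀ = s²/D = 37.9/0.0268 = 1414.1791.
With fpc, (1 − n/N)·s²/n ≤ D requires n ≥ n₀/(1 + n₀/N) = 1414.1791/(1 + 1414.1791/12040) = 1265.5336.
Rounding up, n = 1266.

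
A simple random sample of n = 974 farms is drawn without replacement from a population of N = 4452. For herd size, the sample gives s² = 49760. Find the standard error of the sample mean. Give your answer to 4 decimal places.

Under SRS without replacement, Var(ȳ) = (1 − f)·s²/n with f = n/N = 974/4452 = 0.21877808.
Var(ȳ) = (1 − 0.21877808)·49760/974 = 0.78122192·51.088296 = 39.911297.
SE(ȳ) = √(39.911297) = 6.3175.

6.3175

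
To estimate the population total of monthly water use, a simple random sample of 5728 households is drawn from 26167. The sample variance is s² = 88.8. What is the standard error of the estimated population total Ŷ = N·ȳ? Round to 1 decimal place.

Var(Ŷ) = N²·Var(ȳ) = N²·(1 − n/N)·s²/n.
f = 5728/26167 = 0.21890167; Var(ȳ) = 0.78109833·88.8/5728 = 0.012109206.
Var(Ŷ) = 26167² · 0.012109206 = 8.2913173 × 10^6.
SE(Ŷ) = √(8.2913173 × 10^6) = 2879.5.

2879.5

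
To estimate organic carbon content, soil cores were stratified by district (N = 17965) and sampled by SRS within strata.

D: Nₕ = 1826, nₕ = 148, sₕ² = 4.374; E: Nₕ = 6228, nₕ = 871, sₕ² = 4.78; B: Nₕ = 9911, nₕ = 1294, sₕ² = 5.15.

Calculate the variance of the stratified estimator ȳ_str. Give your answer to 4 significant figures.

0.001901

Var(ȳ_str) = Σₕ Wₕ²(1 − fₕ)sₕ²/nₕ with Wₕ = Nₕ/N, N = 17965.
D: Wₕ = 0.10164208; term = 0.10164208²·(1 − 0.08105148)·4.374/148 = 2.8057912 × 10^-4.
E: Wₕ = 0.34667409; term = 0.34667409²·(1 − 0.13985228)·4.78/871 = 5.6731667 × 10^-4.
B: Wₕ = 0.55168383; term = 0.55168383²·(1 − 0.13056200)·5.15/1294 = 0.0010531545.
Sum = 0.0019010503.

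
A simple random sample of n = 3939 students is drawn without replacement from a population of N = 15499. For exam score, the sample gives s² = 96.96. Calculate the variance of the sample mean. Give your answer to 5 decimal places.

Under SRS without replacement, Var(ȳ) = (1 − f)·s²/n with f = n/N = 3939/15499 = 0.25414543.
Var(ȳ) = (1 − 0.25414543)·96.96/3939 = 0.74585457·0.024615385 = 0.018359497.

0.01836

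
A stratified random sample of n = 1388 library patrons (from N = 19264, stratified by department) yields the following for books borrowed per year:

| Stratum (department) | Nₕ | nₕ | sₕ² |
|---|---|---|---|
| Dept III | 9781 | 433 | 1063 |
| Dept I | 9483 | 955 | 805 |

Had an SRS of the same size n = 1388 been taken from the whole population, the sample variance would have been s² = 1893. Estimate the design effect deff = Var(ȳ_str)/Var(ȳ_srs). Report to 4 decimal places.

0.6231

Var(ȳ_str) = Σ Wₕ²(1−fₕ)sₕ²/nₕ with Wₕ = Nₕ/19264:
  Dept III: (9781/19264)²·(1−433/9781)·1063/433 = 0.60485934
  Dept I: (9483/19264)²·(1−955/9483)·805/955 = 0.18369296
  → Var(ȳ_str) = 0.7885523.
Var(ȳ_srs) = (1 − 1388/19264)·1893/1388 = 1.2655667.
deff = 0.7885523 / 1.2655667 = 0.6231.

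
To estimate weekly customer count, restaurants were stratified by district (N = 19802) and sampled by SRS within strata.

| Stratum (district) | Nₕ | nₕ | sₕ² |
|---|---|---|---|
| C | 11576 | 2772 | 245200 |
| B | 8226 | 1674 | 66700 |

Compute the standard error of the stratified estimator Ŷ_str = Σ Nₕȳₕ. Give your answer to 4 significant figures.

Var(Ŷ_str) = Σₕ Nₕ²(1 − fₕ)sₕ²/nₕ.
C: 11576²·(1 − 2772/11576)·245200/2772 = 9.0150013 × 10^9.
B: 8226²·(1 − 1674/8226)·66700/1674 = 2.147499 × 10^9.
Sum = 1.11625 × 10^10.
SE = √(1.11625 × 10^10) = 105700.

105700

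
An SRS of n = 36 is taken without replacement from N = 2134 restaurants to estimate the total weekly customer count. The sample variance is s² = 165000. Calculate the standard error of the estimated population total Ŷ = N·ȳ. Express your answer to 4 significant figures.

Var(Ŷ) = N²·Var(ȳ) = N²·(1 − n/N)·s²/n.
f = 36/2134 = 0.01686973; Var(ȳ) = 0.98313027·165000/36 = 4506.0137.
Var(Ŷ) = 2134² · 4506.0137 = 2.0520188 × 10^10.
SE(Ŷ) = √(2.0520188 × 10^10) = 143200.

143200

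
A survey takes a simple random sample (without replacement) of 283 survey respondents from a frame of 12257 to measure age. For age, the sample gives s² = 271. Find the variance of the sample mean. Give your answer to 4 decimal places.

0.9355

Under SRS without replacement, Var(ȳ) = (1 − f)·s²/n with f = n/N = 283/12257 = 0.02308885.
Var(ȳ) = (1 − 0.02308885)·271/283 = 0.97691115·0.95759717 = 0.93548736.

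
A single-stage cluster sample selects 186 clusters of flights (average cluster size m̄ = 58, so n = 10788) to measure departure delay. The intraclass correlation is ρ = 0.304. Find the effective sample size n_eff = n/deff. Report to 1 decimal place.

588.6

deff = 1 + (58 − 1)·0.304 = 1 + 17.328 = 18.328.
n_eff = 10788 / 18.328 = 588.6.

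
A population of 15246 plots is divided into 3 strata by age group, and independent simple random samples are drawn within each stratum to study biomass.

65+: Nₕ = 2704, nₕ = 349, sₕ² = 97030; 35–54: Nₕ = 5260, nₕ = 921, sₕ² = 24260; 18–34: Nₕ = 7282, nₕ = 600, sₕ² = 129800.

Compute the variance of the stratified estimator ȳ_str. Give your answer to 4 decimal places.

Var(ȳ_str) = Σₕ Wₕ²(1 − fₕ)sₕ²/nₕ with Wₕ = Nₕ/N, N = 15246.
65+: Wₕ = 0.17735800; term = 0.17735800²·(1 − 0.12906805)·97030/349 = 7.6166916.
35–54: Wₕ = 0.34500853; term = 0.34500853²·(1 − 0.17509506)·24260/921 = 2.5863943.
18–34: Wₕ = 0.47763348; term = 0.47763348²·(1 − 0.08239495)·129800/600 = 45.2865.
Sum = 55.489586.

55.4896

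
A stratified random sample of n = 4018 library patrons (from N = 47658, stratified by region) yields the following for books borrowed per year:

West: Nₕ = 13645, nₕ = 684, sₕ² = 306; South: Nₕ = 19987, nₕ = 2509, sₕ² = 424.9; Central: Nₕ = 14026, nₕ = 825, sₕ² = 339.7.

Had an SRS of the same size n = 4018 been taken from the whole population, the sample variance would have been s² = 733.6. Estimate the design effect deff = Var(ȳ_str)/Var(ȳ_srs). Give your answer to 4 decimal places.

Var(ȳ_str) = Σ Wₕ²(1−fₕ)sₕ²/nₕ with Wₕ = Nₕ/47658:
  West: (13645/47658)²·(1−684/13645)·306/684 = 0.034834193
  South: (19987/47658)²·(1−2509/19987)·424.9/2509 = 0.026046765
  Central: (14026/47658)²·(1−825/14026)·339.7/825 = 0.033566854
  → Var(ȳ_str) = 0.094447812.
Var(ȳ_srs) = (1 − 4018/47658)·733.6/4018 = 0.16718539.
deff = 0.094447812 / 0.16718539 = 0.5649.

0.5649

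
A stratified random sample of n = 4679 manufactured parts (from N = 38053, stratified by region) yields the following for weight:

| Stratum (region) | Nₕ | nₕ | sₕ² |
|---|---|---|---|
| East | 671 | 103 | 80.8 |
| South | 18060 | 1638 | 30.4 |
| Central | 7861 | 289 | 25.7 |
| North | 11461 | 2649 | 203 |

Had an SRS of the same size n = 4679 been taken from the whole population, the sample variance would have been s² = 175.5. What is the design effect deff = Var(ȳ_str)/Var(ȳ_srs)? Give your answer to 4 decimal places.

Var(ȳ_str) = Σ Wₕ²(1−fₕ)sₕ²/nₕ with Wₕ = Nₕ/38053:
  East: (671/38053)²·(1−103/671)·80.8/103 = 2.0647486 × 10^-4
  South: (18060/38053)²·(1−1638/18060)·30.4/1638 = 0.0038012434
  Central: (7861/38053)²·(1−289/7861)·25.7/289 = 0.0036554924
  North: (11461/38053)²·(1−2649/11461)·203/2649 = 0.0053448224
  → Var(ȳ_str) = 0.013008033.
Var(ȳ_srs) = (1 − 4679/38053)·175.5/4679 = 0.032896026.
deff = 0.013008033 / 0.032896026 = 0.3954.

0.3954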